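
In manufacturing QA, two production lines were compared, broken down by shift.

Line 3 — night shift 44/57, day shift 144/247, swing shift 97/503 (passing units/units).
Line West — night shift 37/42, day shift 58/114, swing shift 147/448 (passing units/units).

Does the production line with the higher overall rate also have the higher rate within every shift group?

No

Night shift: Line 3 44/57 = 77.2%, Line West 37/42 = 88.1% → Line West
Day shift: Line 3 144/247 = 58.3%, Line West 58/114 = 50.9% → Line 3
Swing shift: Line 3 97/503 = 19.3%, Line West 147/448 = 32.8% → Line West
Overall: Line 3 285/807 = 35.3%, Line West 242/604 = 40.1% → Line West
Neither sweeps: Line 3 wins 1 of 3 groups, Line West wins 2. Line West wins overall but not every group — no Simpson reversal.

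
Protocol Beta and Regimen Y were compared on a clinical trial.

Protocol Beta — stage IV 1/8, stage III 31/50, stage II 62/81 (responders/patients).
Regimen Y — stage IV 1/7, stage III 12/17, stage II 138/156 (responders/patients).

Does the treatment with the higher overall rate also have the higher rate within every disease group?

Stage IV: Protocol Beta 1/8 = 12.5%, Regimen Y 1/7 = 14.3% → Regimen Y
Stage III: Protocol Beta 31/50 = 62.0%, Regimen Y 12/17 = 70.6% → Regimen Y
Stage II: Protocol Beta 62/81 = 76.5%, Regimen Y 138/156 = 88.5% → Regimen Y
Overall: Protocol Beta 94/139 = 67.6%, Regimen Y 151/180 = 83.9% → Regimen Y
Regimen Y wins overall and in every disease group — no reversal.

Yes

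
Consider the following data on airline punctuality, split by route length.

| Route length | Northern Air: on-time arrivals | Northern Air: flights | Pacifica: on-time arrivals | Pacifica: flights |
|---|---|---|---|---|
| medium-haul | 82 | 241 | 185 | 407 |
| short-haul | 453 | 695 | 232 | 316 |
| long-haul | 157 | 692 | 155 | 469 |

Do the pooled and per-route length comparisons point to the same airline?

Medium-haul: Northern Air 82/241 = 34.0%, Pacifica 185/407 = 45.5% → Pacifica
Short-haul: Northern Air 453/695 = 65.2%, Pacifica 232/316 = 73.4% → Pacifica
Long-haul: Northern Air 157/692 = 22.7%, Pacifica 155/469 = 33.0% → Pacifica
Overall: Northern Air 692/1628 = 42.5%, Pacifica 572/1192 = 48.0% → Pacifica
Pacifica wins overall and in every route group — no reversal.

Yes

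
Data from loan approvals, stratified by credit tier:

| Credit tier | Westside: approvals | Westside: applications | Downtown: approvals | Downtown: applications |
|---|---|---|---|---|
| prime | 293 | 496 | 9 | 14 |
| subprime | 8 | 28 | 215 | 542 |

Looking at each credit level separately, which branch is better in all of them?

Downtown

Prime: Westside 293/496 = 59.1%, Downtown 9/14 = 64.3% → Downtown
Subprime: Westside 8/28 = 28.6%, Downtown 215/542 = 39.7% → Downtown
Downtown has the higher rate in both groups.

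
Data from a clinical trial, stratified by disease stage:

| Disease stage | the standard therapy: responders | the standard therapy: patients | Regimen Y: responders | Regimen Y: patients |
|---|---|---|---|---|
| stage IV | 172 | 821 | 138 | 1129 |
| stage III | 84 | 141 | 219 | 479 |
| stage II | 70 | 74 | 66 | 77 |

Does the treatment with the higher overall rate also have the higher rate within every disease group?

Stage IV: the standard therapy 172/821 = 21.0%, Regimen Y 138/1129 = 12.2% → the standard therapy
Stage III: the standard therapy 84/141 = 59.6%, Regimen Y 219/479 = 45.7% → the standard therapy
Stage II: the standard therapy 70/74 = 94.6%, Regimen Y 66/77 = 85.7% → the standard therapy
Overall: the standard therapy 326/1036 = 31.5%, Regimen Y 423/1685 = 25.1% → the standard therapy
The standard therapy wins overall and in every disease group — no reversal.

Yes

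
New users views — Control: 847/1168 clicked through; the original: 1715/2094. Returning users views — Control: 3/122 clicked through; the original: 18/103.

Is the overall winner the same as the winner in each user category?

New users: Control 847/1168 = 72.5%, the original 1715/2094 = 81.9% → the original
Returning users: Control 3/122 = 2.5%, the original 18/103 = 17.5% → the original
Overall: Control 850/1290 = 65.9%, the original 1733/2197 = 78.9% → the original
The original wins overall and in every user group — no reversal.

Yes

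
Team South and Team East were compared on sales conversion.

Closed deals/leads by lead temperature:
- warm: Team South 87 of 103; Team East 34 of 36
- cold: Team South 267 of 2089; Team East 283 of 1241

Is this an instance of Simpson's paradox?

No

Warm: Team South 87/103 = 84.5%, Team East 34/36 = 94.4% → Team East
Cold: Team South 267/2089 = 12.8%, Team East 283/1241 = 22.8% → Team East
Overall: Team South 354/2192 = 16.1%, Team East 317/1277 = 24.8% → Team East
Team East wins overall and in every lead group — no reversal.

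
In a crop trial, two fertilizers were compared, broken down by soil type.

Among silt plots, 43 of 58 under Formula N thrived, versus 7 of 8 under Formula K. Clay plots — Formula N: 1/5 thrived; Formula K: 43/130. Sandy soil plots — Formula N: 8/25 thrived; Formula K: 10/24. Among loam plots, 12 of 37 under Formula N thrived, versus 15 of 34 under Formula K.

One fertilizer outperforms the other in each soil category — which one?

Formula K

Silt: Formula N 43/58 = 74.1%, Formula K 7/8 = 87.5% → Formula K
Clay: Formula N 1/5 = 20.0%, Formula K 43/130 = 33.1% → Formula K
Sandy soil: Formula N 8/25 = 32.0%, Formula K 10/24 = 41.7% → Formula K
Loam: Formula N 12/37 = 32.4%, Formula K 15/34 = 44.1% → Formula K
Formula K has the higher rate in all 4 groups.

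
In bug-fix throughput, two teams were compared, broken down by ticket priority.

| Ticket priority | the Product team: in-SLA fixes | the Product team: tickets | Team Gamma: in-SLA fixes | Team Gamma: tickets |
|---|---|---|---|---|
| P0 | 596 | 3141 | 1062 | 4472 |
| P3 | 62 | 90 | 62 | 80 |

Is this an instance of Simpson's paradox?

No

P0: the Product team 596/3141 = 19.0%, Team Gamma 1062/4472 = 23.7% → Team Gamma
P3: the Product team 62/90 = 68.9%, Team Gamma 62/80 = 77.5% → Team Gamma
Overall: the Product team 658/3231 = 20.4%, Team Gamma 1124/4552 = 24.7% → Team Gamma
Team Gamma wins overall and in every ticket group — no reversal.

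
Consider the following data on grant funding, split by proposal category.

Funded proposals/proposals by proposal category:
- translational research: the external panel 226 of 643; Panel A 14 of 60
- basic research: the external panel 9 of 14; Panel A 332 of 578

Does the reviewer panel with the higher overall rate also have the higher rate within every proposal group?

Translational research: the external panel 226/643 = 35.1%, Panel A 14/60 = 23.3% → the external panel
Basic research: the external panel 9/14 = 64.3%, Panel A 332/578 = 57.4% → the external panel
Overall: the external panel 235/657 = 35.8%, Panel A 346/638 = 54.2% → Panel A
The external panel wins each proposal group but Panel A wins overall — the comparison reverses. The external panel's proposals skew toward translational research, which has a lower base rate.

No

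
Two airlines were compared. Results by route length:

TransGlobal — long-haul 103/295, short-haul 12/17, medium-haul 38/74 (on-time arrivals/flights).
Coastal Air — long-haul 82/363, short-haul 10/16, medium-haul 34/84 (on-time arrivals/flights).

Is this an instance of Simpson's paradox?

No

Long-haul: TransGlobal 103/295 = 34.9%, Coastal Air 82/363 = 22.6% → TransGlobal
Short-haul: TransGlobal 12/17 = 70.6%, Coastal Air 10/16 = 62.5% → TransGlobal
Medium-haul: TransGlobal 38/74 = 51.4%, Coastal Air 34/84 = 40.5% → TransGlobal
Overall: TransGlobal 153/386 = 39.6%, Coastal Air 126/463 = 27.2% → TransGlobal
TransGlobal wins overall and in every route group — no reversal.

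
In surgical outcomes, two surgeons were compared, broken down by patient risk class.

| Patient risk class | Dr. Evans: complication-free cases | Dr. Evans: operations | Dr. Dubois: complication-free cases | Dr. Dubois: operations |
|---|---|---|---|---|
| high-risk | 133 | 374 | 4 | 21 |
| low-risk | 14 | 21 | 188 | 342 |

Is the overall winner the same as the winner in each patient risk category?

High-risk: Dr. Evans 133/374 = 35.6%, Dr. Dubois 4/21 = 19.0% → Dr. Evans
Low-risk: Dr. Evans 14/21 = 66.7%, Dr. Dubois 188/342 = 55.0% → Dr. Evans
Overall: Dr. Evans 147/395 = 37.2%, Dr. Dubois 192/363 = 52.9% → Dr. Dubois
Dr. Evans wins each patient risk group but Dr. Dubois wins overall — the comparison reverses. Dr. Evans's operations skew toward high-risk, which has a lower base rate.

No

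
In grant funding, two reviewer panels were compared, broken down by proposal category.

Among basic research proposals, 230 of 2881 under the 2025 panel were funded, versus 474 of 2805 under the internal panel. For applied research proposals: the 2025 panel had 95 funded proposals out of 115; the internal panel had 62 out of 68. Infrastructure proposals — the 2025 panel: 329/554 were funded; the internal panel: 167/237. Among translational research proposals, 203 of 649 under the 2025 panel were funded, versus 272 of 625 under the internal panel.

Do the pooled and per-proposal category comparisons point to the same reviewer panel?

Basic research: the 2025 panel 230/2881 = 8.0%, the internal panel 474/2805 = 16.9% → the internal panel
Applied research: the 2025 panel 95/115 = 82.6%, the internal panel 62/68 = 91.2% → the internal panel
Infrastructure: the 2025 panel 329/554 = 59.4%, the internal panel 167/237 = 70.5% → the internal panel
Translational research: the 2025 panel 203/649 = 31.3%, the internal panel 272/625 = 43.5% → the internal panel
Overall: the 2025 panel 857/4199 = 20.4%, the internal panel 975/3735 = 26.1% → the internal panel
The internal panel wins overall and in every proposal group — no reversal.

Yes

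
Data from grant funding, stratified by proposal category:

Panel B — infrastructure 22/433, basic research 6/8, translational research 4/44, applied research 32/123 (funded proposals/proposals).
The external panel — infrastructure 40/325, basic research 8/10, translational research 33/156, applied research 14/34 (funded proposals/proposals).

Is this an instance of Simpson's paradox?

No

Infrastructure: Panel B 22/433 = 5.1%, the external panel 40/325 = 12.3% → the external panel
Basic research: Panel B 6/8 = 75.0%, the external panel 8/10 = 80.0% → the external panel
Translational research: Panel B 4/44 = 9.1%, the external panel 33/156 = 21.2% → the external panel
Applied research: Panel B 32/123 = 26.0%, the external panel 14/34 = 41.2% → the external panel
Overall: Panel B 64/608 = 10.5%, the external panel 95/525 = 18.1% → the external panel
The external panel wins overall and in every proposal group — no reversal.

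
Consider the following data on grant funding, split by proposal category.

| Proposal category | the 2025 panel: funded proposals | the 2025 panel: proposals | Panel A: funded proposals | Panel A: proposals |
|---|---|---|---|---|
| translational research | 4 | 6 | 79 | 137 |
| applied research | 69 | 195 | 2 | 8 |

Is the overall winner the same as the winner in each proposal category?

Translational research: the 2025 panel 4/6 = 66.7%, Panel A 79/137 = 57.7% → the 2025 panel
Applied research: the 2025 panel 69/195 = 35.4%, Panel A 2/8 = 25.0% → the 2025 panel
Overall: the 2025 panel 73/201 = 36.3%, Panel A 81/145 = 55.9% → Panel A
The 2025 panel wins each proposal group but Panel A wins overall — the comparison reverses. The 2025 panel's proposals skew toward applied research, which has a lower base rate.

No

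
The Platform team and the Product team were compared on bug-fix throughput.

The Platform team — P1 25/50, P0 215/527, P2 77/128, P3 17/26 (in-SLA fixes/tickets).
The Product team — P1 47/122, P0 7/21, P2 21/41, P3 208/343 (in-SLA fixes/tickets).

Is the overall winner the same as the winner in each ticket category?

No

P1: the Platform team 25/50 = 50.0%, the Product team 47/122 = 38.5% → the Platform team
P0: the Platform team 215/527 = 40.8%, the Product team 7/21 = 33.3% → the Platform team
P2: the Platform team 77/128 = 60.2%, the Product team 21/41 = 51.2% → the Platform team
P3: the Platform team 17/26 = 65.4%, the Product team 208/343 = 60.6% → the Platform team
Overall: the Platform team 334/731 = 45.7%, the Product team 283/527 = 53.7% → the Product team
The Platform team wins each ticket group but the Product team wins overall — the comparison reverses. The Platform team's tickets skew toward P0, which has a lower base rate.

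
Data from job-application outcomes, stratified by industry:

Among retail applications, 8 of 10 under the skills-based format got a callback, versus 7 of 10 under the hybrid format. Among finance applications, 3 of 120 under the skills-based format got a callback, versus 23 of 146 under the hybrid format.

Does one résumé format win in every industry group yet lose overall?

No

Retail: the skills-based format 8/10 = 80.0%, the hybrid format 7/10 = 70.0% → the skills-based format
Finance: the skills-based format 3/120 = 2.5%, the hybrid format 23/146 = 15.8% → the hybrid format
Overall: the skills-based format 11/130 = 8.5%, the hybrid format 30/156 = 19.2% → the hybrid format
Neither sweeps: the skills-based format wins 1 of 2 groups, the hybrid format wins 1. The hybrid format wins overall but not every group — no Simpson reversal.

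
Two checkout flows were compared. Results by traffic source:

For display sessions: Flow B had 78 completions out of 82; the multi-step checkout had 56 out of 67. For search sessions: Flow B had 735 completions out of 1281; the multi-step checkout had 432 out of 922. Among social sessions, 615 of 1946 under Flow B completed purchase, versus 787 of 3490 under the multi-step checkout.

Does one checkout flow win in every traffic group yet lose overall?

Display: Flow B 78/82 = 95.1%, the multi-step checkout 56/67 = 83.6% → Flow B
Search: Flow B 735/1281 = 57.4%, the multi-step checkout 432/922 = 46.9% → Flow B
Social: Flow B 615/1946 = 31.6%, the multi-step checkout 787/3490 = 22.6% → Flow B
Overall: Flow B 1428/3309 = 43.2%, the multi-step checkout 1275/4479 = 28.5% → Flow B
Flow B wins overall and in every traffic group — no reversal.

No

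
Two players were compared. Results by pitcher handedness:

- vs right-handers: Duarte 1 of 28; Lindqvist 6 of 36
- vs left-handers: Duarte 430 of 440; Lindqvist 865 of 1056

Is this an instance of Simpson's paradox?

No

Vs right-handers: Duarte 1/28 = 3.6%, Lindqvist 6/36 = 16.7% → Lindqvist
Vs left-handers: Duarte 430/440 = 97.7%, Lindqvist 865/1056 = 81.9% → Duarte
Overall: Duarte 431/468 = 92.1%, Lindqvist 871/1092 = 79.8% → Duarte
Neither sweeps: Duarte wins 1 of 2 groups, Lindqvist wins 1. Duarte wins overall but not every group — no Simpson reversal.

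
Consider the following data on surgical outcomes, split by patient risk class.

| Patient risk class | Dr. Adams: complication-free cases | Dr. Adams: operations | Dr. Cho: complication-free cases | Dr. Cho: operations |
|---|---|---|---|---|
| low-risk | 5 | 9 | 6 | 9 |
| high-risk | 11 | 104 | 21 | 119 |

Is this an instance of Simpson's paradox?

No

Low-risk: Dr. Adams 5/9 = 55.6%, Dr. Cho 6/9 = 66.7% → Dr. Cho
High-risk: Dr. Adams 11/104 = 10.6%, Dr. Cho 21/119 = 17.6% → Dr. Cho
Overall: Dr. Adams 16/113 = 14.2%, Dr. Cho 27/128 = 21.1% → Dr. Cho
Dr. Cho wins overall and in every patient risk group — no reversal.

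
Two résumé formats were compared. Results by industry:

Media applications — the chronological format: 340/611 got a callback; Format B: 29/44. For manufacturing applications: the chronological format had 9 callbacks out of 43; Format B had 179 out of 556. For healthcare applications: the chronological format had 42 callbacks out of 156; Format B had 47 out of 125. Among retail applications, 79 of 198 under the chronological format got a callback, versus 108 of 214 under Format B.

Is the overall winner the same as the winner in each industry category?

Media: the chronological format 340/611 = 55.6%, Format B 29/44 = 65.9% → Format B
Manufacturing: the chronological format 9/43 = 20.9%, Format B 179/556 = 32.2% → Format B
Healthcare: the chronological format 42/156 = 26.9%, Format B 47/125 = 37.6% → Format B
Retail: the chronological format 79/198 = 39.9%, Format B 108/214 = 50.5% → Format B
Overall: the chronological format 470/1008 = 46.6%, Format B 363/939 = 38.7% → the chronological format
Format B wins each industry group but the chronological format wins overall — the comparison reverses. Format B's applications skew toward manufacturing, which has a lower base rate.

No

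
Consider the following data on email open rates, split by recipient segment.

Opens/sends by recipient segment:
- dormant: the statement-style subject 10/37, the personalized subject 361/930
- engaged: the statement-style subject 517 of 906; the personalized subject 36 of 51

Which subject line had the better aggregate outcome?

the statement-style subject

Dormant: the statement-style subject 10/37 = 27.0%, the personalized subject 361/930 = 38.8% → the personalized subject
Engaged: the statement-style subject 517/906 = 57.1%, the personalized subject 36/51 = 70.6% → the personalized subject
Overall: the statement-style subject 527/943 = 55.9%, the personalized subject 397/981 = 40.5% → the statement-style subject
(The personalized subject wins every recipient group but the statement-style subject wins overall — the personalized subject's sends skew toward the low-rate dormant group.)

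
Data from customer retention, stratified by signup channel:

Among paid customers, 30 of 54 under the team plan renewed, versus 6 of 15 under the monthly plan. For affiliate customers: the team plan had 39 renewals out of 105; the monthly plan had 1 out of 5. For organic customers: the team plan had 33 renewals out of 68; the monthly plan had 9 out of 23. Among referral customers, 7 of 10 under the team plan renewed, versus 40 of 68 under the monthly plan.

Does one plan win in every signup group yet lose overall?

Yes

Paid: the team plan 30/54 = 55.6%, the monthly plan 6/15 = 40.0% → the team plan
Affiliate: the team plan 39/105 = 37.1%, the monthly plan 1/5 = 20.0% → the team plan
Organic: the team plan 33/68 = 48.5%, the monthly plan 9/23 = 39.1% → the team plan
Referral: the team plan 7/10 = 70.0%, the monthly plan 40/68 = 58.8% → the team plan
Overall: the team plan 109/237 = 46.0%, the monthly plan 56/111 = 50.5% → the monthly plan
The team plan wins each signup group but the monthly plan wins overall — the comparison reverses. The team plan's customers skew toward affiliate, which has a lower base rate.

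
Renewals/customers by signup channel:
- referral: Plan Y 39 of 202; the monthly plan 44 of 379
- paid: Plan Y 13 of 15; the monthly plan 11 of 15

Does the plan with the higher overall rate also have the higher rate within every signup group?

Referral: Plan Y 39/202 = 19.3%, the monthly plan 44/379 = 11.6% → Plan Y
Paid: Plan Y 13/15 = 86.7%, the monthly plan 11/15 = 73.3% → Plan Y
Overall: Plan Y 52/217 = 24.0%, the monthly plan 55/394 = 14.0% → Plan Y
Plan Y wins overall and in every signup group — no reversal.

Yes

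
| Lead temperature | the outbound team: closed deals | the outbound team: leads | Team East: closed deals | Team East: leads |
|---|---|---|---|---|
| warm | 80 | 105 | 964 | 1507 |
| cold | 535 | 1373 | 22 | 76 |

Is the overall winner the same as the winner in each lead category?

Warm: the outbound team 80/105 = 76.2%, Team East 964/1507 = 64.0% → the outbound team
Cold: the outbound team 535/1373 = 39.0%, Team East 22/76 = 28.9% → the outbound team
Overall: the outbound team 615/1478 = 41.6%, Team East 986/1583 = 62.3% → Team East
The outbound team wins each lead group but Team East wins overall — the comparison reverses. The outbound team's leads skew toward cold, which has a lower base rate.

No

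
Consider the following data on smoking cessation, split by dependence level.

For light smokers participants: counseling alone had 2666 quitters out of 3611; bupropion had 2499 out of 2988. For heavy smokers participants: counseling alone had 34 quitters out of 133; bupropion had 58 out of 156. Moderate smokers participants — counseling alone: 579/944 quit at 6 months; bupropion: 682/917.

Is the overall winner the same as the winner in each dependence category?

Light smokers: counseling alone 2666/3611 = 73.8%, bupropion 2499/2988 = 83.6% → bupropion
Heavy smokers: counseling alone 34/133 = 25.6%, bupropion 58/156 = 37.2% → bupropion
Moderate smokers: counseling alone 579/944 = 61.3%, bupropion 682/917 = 74.4% → bupropion
Overall: counseling alone 3279/4688 = 69.9%, bupropion 3239/4061 = 79.8% → bupropion
Bupropion wins overall and in every dependence group — no reversal.

Yes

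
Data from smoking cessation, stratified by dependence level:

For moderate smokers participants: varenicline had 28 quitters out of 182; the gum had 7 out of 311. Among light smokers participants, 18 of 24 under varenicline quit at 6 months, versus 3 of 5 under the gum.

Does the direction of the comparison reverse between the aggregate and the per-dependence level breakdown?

No

Moderate smokers: varenicline 28/182 = 15.4%, the gum 7/311 = 2.3% → varenicline
Light smokers: varenicline 18/24 = 75.0%, the gum 3/5 = 60.0% → varenicline
Overall: varenicline 46/206 = 22.3%, the gum 10/316 = 3.2% → varenicline
Varenicline wins overall and in every dependence group — no reversal.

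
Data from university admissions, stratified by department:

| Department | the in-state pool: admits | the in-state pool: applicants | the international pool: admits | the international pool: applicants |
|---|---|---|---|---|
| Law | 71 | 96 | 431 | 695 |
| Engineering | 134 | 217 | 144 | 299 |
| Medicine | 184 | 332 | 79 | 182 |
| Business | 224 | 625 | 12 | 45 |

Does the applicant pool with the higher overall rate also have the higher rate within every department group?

Law: the in-state pool 71/96 = 74.0%, the international pool 431/695 = 62.0% → the in-state pool
Engineering: the in-state pool 134/217 = 61.8%, the international pool 144/299 = 48.2% → the in-state pool
Medicine: the in-state pool 184/332 = 55.4%, the international pool 79/182 = 43.4% → the in-state pool
Business: the in-state pool 224/625 = 35.8%, the international pool 12/45 = 26.7% → the in-state pool
Overall: the in-state pool 613/1270 = 48.3%, the international pool 666/1221 = 54.5% → the international pool
The in-state pool wins each department group but the international pool wins overall — the comparison reverses. The in-state pool's applicants skew toward Business, which has a lower base rate.

No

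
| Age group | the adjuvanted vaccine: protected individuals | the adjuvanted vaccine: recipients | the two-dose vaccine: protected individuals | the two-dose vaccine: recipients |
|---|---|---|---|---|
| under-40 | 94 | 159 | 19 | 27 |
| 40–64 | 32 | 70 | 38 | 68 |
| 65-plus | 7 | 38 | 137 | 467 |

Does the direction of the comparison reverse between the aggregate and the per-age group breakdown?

Under-40: the adjuvanted vaccine 94/159 = 59.1%, the two-dose vaccine 19/27 = 70.4% → the two-dose vaccine
40–64: the adjuvanted vaccine 32/70 = 45.7%, the two-dose vaccine 38/68 = 55.9% → the two-dose vaccine
65-plus: the adjuvanted vaccine 7/38 = 18.4%, the two-dose vaccine 137/467 = 29.3% → the two-dose vaccine
Overall: the adjuvanted vaccine 133/267 = 49.8%, the two-dose vaccine 194/562 = 34.5% → the adjuvanted vaccine
The two-dose vaccine wins each age group but the adjuvanted vaccine wins overall — the comparison reverses. The two-dose vaccine's recipients skew toward 65-plus, which has a lower base rate.

Yes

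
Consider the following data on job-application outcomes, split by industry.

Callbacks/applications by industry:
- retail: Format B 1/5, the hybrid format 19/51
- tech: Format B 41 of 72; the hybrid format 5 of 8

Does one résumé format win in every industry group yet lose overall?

Retail: Format B 1/5 = 20.0%, the hybrid format 19/51 = 37.3% → the hybrid format
Tech: Format B 41/72 = 56.9%, the hybrid format 5/8 = 62.5% → the hybrid format
Overall: Format B 42/77 = 54.5%, the hybrid format 24/59 = 40.7% → Format B
The hybrid format wins each industry group but Format B wins overall — the comparison reverses. The hybrid format's applications skew toward retail, which has a lower base rate.

Yes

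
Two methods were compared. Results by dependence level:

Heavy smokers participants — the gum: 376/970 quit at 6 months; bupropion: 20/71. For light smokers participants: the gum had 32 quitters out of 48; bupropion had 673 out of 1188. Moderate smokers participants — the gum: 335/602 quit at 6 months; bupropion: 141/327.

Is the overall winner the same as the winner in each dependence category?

No

Heavy smokers: the gum 376/970 = 38.8%, bupropion 20/71 = 28.2% → the gum
Light smokers: the gum 32/48 = 66.7%, bupropion 673/1188 = 56.6% → the gum
Moderate smokers: the gum 335/602 = 55.6%, bupropion 141/327 = 43.1% → the gum
Overall: the gum 743/1620 = 45.9%, bupropion 834/1586 = 52.6% → bupropion
The gum wins each dependence group but bupropion wins overall — the comparison reverses. The gum's participants skew toward heavy smokers, which has a lower base rate.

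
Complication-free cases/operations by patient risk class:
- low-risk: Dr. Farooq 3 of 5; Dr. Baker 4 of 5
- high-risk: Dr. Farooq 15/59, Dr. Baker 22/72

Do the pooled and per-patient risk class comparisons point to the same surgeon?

Low-risk: Dr. Farooq 3/5 = 60.0%, Dr. Baker 4/5 = 80.0% → Dr. Baker
High-risk: Dr. Farooq 15/59 = 25.4%, Dr. Baker 22/72 = 30.6% → Dr. Baker
Overall: Dr. Farooq 18/64 = 28.1%, Dr. Baker 26/77 = 33.8% → Dr. Baker
Dr. Baker wins overall and in every patient risk group — no reversal.

Yes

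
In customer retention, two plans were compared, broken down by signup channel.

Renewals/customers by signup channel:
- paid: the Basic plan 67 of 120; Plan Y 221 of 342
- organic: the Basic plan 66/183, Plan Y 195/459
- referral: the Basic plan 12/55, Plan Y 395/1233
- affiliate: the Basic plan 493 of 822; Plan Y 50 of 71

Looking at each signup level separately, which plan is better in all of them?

Paid: the Basic plan 67/120 = 55.8%, Plan Y 221/342 = 64.6% → Plan Y
Organic: the Basic plan 66/183 = 36.1%, Plan Y 195/459 = 42.5% → Plan Y
Referral: the Basic plan 12/55 = 21.8%, Plan Y 395/1233 = 32.0% → Plan Y
Affiliate: the Basic plan 493/822 = 60.0%, Plan Y 50/71 = 70.4% → Plan Y
Plan Y has the higher rate in all 4 groups.

Plan Y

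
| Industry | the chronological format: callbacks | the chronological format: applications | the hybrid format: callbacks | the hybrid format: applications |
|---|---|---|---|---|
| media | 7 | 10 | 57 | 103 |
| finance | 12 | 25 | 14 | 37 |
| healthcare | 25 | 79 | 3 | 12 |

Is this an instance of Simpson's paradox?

Media: the chronological format 7/10 = 70.0%, the hybrid format 57/103 = 55.3% → the chronological format
Finance: the chronological format 12/25 = 48.0%, the hybrid format 14/37 = 37.8% → the chronological format
Healthcare: the chronological format 25/79 = 31.6%, the hybrid format 3/12 = 25.0% → the chronological format
Overall: the chronological format 44/114 = 38.6%, the hybrid format 74/152 = 48.7% → the hybrid format
The chronological format wins each industry group but the hybrid format wins overall — the comparison reverses. The chronological format's applications skew toward healthcare, which has a lower base rate.

Yes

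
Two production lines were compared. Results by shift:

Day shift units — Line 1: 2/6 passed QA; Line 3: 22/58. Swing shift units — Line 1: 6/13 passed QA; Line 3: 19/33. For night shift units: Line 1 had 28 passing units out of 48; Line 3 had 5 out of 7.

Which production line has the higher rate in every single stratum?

Day shift: Line 1 2/6 = 33.3%, Line 3 22/58 = 37.9% → Line 3
Swing shift: Line 1 6/13 = 46.2%, Line 3 19/33 = 57.6% → Line 3
Night shift: Line 1 28/48 = 58.3%, Line 3 5/7 = 71.4% → Line 3
Line 3 has the higher rate in all 3 groups.

Line 3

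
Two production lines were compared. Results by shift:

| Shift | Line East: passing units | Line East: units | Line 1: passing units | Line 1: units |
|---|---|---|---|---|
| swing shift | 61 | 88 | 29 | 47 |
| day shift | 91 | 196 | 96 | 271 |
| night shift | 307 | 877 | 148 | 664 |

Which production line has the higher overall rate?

Swing shift: Line East 61/88 = 69.3%, Line 1 29/47 = 61.7% → Line East
Day shift: Line East 91/196 = 46.4%, Line 1 96/271 = 35.4% → Line East
Night shift: Line East 307/877 = 35.0%, Line 1 148/664 = 22.3% → Line East
Overall: Line East 459/1161 = 39.5%, Line 1 273/982 = 27.8% → Line East

Line East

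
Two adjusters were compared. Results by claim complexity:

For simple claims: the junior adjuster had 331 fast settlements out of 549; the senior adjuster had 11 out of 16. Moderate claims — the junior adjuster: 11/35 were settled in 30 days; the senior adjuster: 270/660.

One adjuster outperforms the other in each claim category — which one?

Simple: the junior adjuster 331/549 = 60.3%, the senior adjuster 11/16 = 68.8% → the senior adjuster
Moderate: the junior adjuster 11/35 = 31.4%, the senior adjuster 270/660 = 40.9% → the senior adjuster
The senior adjuster has the higher rate in both groups.

the senior adjuster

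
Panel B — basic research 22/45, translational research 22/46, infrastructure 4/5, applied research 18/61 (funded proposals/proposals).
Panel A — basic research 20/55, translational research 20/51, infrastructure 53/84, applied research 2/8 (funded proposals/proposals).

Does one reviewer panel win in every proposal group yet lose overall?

Basic research: Panel B 22/45 = 48.9%, Panel A 20/55 = 36.4% → Panel B
Translational research: Panel B 22/46 = 47.8%, Panel A 20/51 = 39.2% → Panel B
Infrastructure: Panel B 4/5 = 80.0%, Panel A 53/84 = 63.1% → Panel B
Applied research: Panel B 18/61 = 29.5%, Panel A 2/8 = 25.0% → Panel B
Overall: Panel B 66/157 = 42.0%, Panel A 95/198 = 48.0% → Panel A
Panel B wins each proposal group but Panel A wins overall — the comparison reverses. Panel B's proposals skew toward applied research, which has a lower base rate.

Yes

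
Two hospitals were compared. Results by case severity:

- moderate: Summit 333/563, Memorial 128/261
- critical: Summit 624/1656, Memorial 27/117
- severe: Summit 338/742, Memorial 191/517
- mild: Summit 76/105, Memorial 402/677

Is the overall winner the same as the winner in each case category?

No

Moderate: Summit 333/563 = 59.1%, Memorial 128/261 = 49.0% → Summit
Critical: Summit 624/1656 = 37.7%, Memorial 27/117 = 23.1% → Summit
Severe: Summit 338/742 = 45.6%, Memorial 191/517 = 36.9% → Summit
Mild: Summit 76/105 = 72.4%, Memorial 402/677 = 59.4% → Summit
Overall: Summit 1371/3066 = 44.7%, Memorial 748/1572 = 47.6% → Memorial
Summit wins each case group but Memorial wins overall — the comparison reverses. Summit's patients skew toward critical, which has a lower base rate.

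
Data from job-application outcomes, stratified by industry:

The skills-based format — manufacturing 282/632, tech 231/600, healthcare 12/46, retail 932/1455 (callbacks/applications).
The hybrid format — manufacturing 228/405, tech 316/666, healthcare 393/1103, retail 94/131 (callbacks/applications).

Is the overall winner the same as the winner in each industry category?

Manufacturing: the skills-based format 282/632 = 44.6%, the hybrid format 228/405 = 56.3% → the hybrid format
Tech: the skills-based format 231/600 = 38.5%, the hybrid format 316/666 = 47.4% → the hybrid format
Healthcare: the skills-based format 12/46 = 26.1%, the hybrid format 393/1103 = 35.6% → the hybrid format
Retail: the skills-based format 932/1455 = 64.1%, the hybrid format 94/131 = 71.8% → the hybrid format
Overall: the skills-based format 1457/2733 = 53.3%, the hybrid format 1031/2305 = 44.7% → the skills-based format
The hybrid format wins each industry group but the skills-based format wins overall — the comparison reverses. The hybrid format's applications skew toward healthcare, which has a lower base rate.

No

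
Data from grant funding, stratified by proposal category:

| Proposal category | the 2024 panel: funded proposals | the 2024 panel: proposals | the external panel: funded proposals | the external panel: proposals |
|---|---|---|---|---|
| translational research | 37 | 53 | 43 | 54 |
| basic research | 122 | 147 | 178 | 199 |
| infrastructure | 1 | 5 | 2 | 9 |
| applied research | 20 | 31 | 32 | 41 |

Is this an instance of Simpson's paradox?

Translational research: the 2024 panel 37/53 = 69.8%, the external panel 43/54 = 79.6% → the external panel
Basic research: the 2024 panel 122/147 = 83.0%, the external panel 178/199 = 89.4% → the external panel
Infrastructure: the 2024 panel 1/5 = 20.0%, the external panel 2/9 = 22.2% → the external panel
Applied research: the 2024 panel 20/31 = 64.5%, the external panel 32/41 = 78.0% → the external panel
Overall: the 2024 panel 180/236 = 76.3%, the external panel 255/303 = 84.2% → the external panel
The external panel wins overall and in every proposal group — no reversal.

No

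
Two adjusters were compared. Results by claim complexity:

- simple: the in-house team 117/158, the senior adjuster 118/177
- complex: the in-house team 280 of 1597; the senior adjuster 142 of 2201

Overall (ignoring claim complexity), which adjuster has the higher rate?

Simple: the in-house team 117/158 = 74.1%, the senior adjuster 118/177 = 66.7% → the in-house team
Complex: the in-house team 280/1597 = 17.5%, the senior adjuster 142/2201 = 6.5% → the in-house team
Overall: the in-house team 397/1755 = 22.6%, the senior adjuster 260/2378 = 10.9% → the in-house team

the in-house team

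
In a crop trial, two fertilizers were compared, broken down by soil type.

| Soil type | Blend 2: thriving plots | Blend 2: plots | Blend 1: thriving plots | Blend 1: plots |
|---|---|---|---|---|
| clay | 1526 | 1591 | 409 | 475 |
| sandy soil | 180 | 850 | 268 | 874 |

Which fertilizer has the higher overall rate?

Blend 2

Clay: Blend 2 1526/1591 = 95.9%, Blend 1 409/475 = 86.1% → Blend 2
Sandy soil: Blend 2 180/850 = 21.2%, Blend 1 268/874 = 30.7% → Blend 1
Overall: Blend 2 1706/2441 = 69.9%, Blend 1 677/1349 = 50.2% → Blend 2
(Neither sweeps every soil group, but Blend 2 has the higher pooled rate.)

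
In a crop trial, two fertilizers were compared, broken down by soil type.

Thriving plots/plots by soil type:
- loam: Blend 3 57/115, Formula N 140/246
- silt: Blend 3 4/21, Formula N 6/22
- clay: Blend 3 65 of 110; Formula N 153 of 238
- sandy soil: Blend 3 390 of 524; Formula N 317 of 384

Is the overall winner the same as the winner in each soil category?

Loam: Blend 3 57/115 = 49.6%, Formula N 140/246 = 56.9% → Formula N
Silt: Blend 3 4/21 = 19.0%, Formula N 6/22 = 27.3% → Formula N
Clay: Blend 3 65/110 = 59.1%, Formula N 153/238 = 64.3% → Formula N
Sandy soil: Blend 3 390/524 = 74.4%, Formula N 317/384 = 82.6% → Formula N
Overall: Blend 3 516/770 = 67.0%, Formula N 616/890 = 69.2% → Formula N
Formula N wins overall and in every soil group — no reversal.

Yes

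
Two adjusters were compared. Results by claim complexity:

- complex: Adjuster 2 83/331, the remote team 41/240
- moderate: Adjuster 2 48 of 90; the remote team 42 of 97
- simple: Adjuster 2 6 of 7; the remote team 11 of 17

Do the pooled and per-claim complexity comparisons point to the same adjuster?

Complex: Adjuster 2 83/331 = 25.1%, the remote team 41/240 = 17.1% → Adjuster 2
Moderate: Adjuster 2 48/90 = 53.3%, the remote team 42/97 = 43.3% → Adjuster 2
Simple: Adjuster 2 6/7 = 85.7%, the remote team 11/17 = 64.7% → Adjuster 2
Overall: Adjuster 2 137/428 = 32.0%, the remote team 94/354 = 26.6% → Adjuster 2
Adjuster 2 wins overall and in every claim group — no reversal.

Yes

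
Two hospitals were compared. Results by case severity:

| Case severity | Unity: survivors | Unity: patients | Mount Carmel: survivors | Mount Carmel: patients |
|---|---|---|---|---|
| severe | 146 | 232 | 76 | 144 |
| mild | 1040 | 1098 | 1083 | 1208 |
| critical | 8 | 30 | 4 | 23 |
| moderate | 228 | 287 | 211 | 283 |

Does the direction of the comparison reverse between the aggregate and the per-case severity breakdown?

Severe: Unity 146/232 = 62.9%, Mount Carmel 76/144 = 52.8% → Unity
Mild: Unity 1040/1098 = 94.7%, Mount Carmel 1083/1208 = 89.7% → Unity
Critical: Unity 8/30 = 26.7%, Mount Carmel 4/23 = 17.4% → Unity
Moderate: Unity 228/287 = 79.4%, Mount Carmel 211/283 = 74.6% → Unity
Overall: Unity 1422/1647 = 86.3%, Mount Carmel 1374/1658 = 82.9% → Unity
Unity wins overall and in every case group — no reversal.

No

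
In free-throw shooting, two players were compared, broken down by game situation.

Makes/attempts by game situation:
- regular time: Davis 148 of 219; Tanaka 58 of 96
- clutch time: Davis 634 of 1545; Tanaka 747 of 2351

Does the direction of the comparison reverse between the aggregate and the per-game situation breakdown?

Regular time: Davis 148/219 = 67.6%, Tanaka 58/96 = 60.4% → Davis
Clutch time: Davis 634/1545 = 41.0%, Tanaka 747/2351 = 31.8% → Davis
Overall: Davis 782/1764 = 44.3%, Tanaka 805/2447 = 32.9% → Davis
Davis wins overall and in every game group — no reversal.

No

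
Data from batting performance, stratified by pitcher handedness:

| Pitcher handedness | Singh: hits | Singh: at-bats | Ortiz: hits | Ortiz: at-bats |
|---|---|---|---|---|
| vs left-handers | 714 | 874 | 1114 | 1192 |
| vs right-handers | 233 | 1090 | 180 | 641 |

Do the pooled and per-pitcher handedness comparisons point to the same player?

Yes

Vs left-handers: Singh 714/874 = 81.7%, Ortiz 1114/1192 = 93.5% → Ortiz
Vs right-handers: Singh 233/1090 = 21.4%, Ortiz 180/641 = 28.1% → Ortiz
Overall: Singh 947/1964 = 48.2%, Ortiz 1294/1833 = 70.6% → Ortiz
Ortiz wins overall and in every pitcher group — no reversal.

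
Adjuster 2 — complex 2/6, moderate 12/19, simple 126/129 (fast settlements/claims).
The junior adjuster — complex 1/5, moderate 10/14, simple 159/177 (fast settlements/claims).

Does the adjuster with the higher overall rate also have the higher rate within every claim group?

Complex: Adjuster 2 2/6 = 33.3%, the junior adjuster 1/5 = 20.0% → Adjuster 2
Moderate: Adjuster 2 12/19 = 63.2%, the junior adjuster 10/14 = 71.4% → the junior adjuster
Simple: Adjuster 2 126/129 = 97.7%, the junior adjuster 159/177 = 89.8% → Adjuster 2
Overall: Adjuster 2 140/154 = 90.9%, the junior adjuster 170/196 = 86.7% → Adjuster 2
Neither sweeps: Adjuster 2 wins 2 of 3 groups, the junior adjuster wins 1. Adjuster 2 wins overall but not every group — no Simpson reversal.

No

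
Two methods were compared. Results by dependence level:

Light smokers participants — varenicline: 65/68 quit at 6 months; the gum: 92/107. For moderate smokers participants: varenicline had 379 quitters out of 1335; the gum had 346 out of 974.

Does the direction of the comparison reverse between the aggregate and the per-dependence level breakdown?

Light smokers: varenicline 65/68 = 95.6%, the gum 92/107 = 86.0% → varenicline
Moderate smokers: varenicline 379/1335 = 28.4%, the gum 346/974 = 35.5% → the gum
Overall: varenicline 444/1403 = 31.6%, the gum 438/1081 = 40.5% → the gum
Neither sweeps: varenicline wins 1 of 2 groups, the gum wins 1. The gum wins overall but not every group — no Simpson reversal.

No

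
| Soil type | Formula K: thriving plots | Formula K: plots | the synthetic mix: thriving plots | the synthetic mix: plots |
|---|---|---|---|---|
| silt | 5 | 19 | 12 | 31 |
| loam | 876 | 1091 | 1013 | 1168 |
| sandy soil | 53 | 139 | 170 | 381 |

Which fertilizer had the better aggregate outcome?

Silt: Formula K 5/19 = 26.3%, the synthetic mix 12/31 = 38.7% → the synthetic mix
Loam: Formula K 876/1091 = 80.3%, the synthetic mix 1013/1168 = 86.7% → the synthetic mix
Sandy soil: Formula K 53/139 = 38.1%, the synthetic mix 170/381 = 44.6% → the synthetic mix
Overall: Formula K 934/1249 = 74.8%, the synthetic mix 1195/1580 = 75.6% → the synthetic mix

the synthetic mix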